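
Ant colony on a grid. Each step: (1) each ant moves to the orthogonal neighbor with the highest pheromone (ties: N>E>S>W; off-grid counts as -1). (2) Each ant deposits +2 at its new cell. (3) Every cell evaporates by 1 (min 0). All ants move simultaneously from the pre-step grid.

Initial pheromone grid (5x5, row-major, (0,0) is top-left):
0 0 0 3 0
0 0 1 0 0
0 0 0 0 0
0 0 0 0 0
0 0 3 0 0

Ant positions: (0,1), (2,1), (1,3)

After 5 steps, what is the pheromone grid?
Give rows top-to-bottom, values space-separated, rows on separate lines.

After step 1: ants at (0,2),(1,1),(0,3)
  0 0 1 4 0
  0 1 0 0 0
  0 0 0 0 0
  0 0 0 0 0
  0 0 2 0 0
After step 2: ants at (0,3),(0,1),(0,2)
  0 1 2 5 0
  0 0 0 0 0
  0 0 0 0 0
  0 0 0 0 0
  0 0 1 0 0
After step 3: ants at (0,2),(0,2),(0,3)
  0 0 5 6 0
  0 0 0 0 0
  0 0 0 0 0
  0 0 0 0 0
  0 0 0 0 0
After step 4: ants at (0,3),(0,3),(0,2)
  0 0 6 9 0
  0 0 0 0 0
  0 0 0 0 0
  0 0 0 0 0
  0 0 0 0 0
After step 5: ants at (0,2),(0,2),(0,3)
  0 0 9 10 0
  0 0 0 0 0
  0 0 0 0 0
  0 0 0 0 0
  0 0 0 0 0

0 0 9 10 0
0 0 0 0 0
0 0 0 0 0
0 0 0 0 0
0 0 0 0 0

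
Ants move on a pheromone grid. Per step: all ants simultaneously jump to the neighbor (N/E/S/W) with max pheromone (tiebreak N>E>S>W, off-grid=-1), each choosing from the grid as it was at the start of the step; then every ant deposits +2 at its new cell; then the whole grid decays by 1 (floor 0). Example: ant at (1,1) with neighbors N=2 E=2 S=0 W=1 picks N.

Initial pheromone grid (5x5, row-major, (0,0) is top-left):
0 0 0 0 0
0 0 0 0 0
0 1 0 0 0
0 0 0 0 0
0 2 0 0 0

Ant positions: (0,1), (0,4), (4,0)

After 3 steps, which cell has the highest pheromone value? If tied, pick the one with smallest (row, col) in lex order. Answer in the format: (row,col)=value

Answer: (4,1)=3

Derivation:
Step 1: ant0:(0,1)->E->(0,2) | ant1:(0,4)->S->(1,4) | ant2:(4,0)->E->(4,1)
  grid max=3 at (4,1)
Step 2: ant0:(0,2)->E->(0,3) | ant1:(1,4)->N->(0,4) | ant2:(4,1)->N->(3,1)
  grid max=2 at (4,1)
Step 3: ant0:(0,3)->E->(0,4) | ant1:(0,4)->W->(0,3) | ant2:(3,1)->S->(4,1)
  grid max=3 at (4,1)
Final grid:
  0 0 0 2 2
  0 0 0 0 0
  0 0 0 0 0
  0 0 0 0 0
  0 3 0 0 0
Max pheromone 3 at (4,1)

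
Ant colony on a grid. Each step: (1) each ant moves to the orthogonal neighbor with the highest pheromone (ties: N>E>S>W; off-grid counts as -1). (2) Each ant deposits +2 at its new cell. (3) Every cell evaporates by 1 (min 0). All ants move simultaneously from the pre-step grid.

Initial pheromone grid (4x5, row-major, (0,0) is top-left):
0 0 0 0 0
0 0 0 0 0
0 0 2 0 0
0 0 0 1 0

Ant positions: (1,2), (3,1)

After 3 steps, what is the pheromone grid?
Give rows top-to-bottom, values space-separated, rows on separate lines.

After step 1: ants at (2,2),(2,1)
  0 0 0 0 0
  0 0 0 0 0
  0 1 3 0 0
  0 0 0 0 0
After step 2: ants at (2,1),(2,2)
  0 0 0 0 0
  0 0 0 0 0
  0 2 4 0 0
  0 0 0 0 0
After step 3: ants at (2,2),(2,1)
  0 0 0 0 0
  0 0 0 0 0
  0 3 5 0 0
  0 0 0 0 0

0 0 0 0 0
0 0 0 0 0
0 3 5 0 0
0 0 0 0 0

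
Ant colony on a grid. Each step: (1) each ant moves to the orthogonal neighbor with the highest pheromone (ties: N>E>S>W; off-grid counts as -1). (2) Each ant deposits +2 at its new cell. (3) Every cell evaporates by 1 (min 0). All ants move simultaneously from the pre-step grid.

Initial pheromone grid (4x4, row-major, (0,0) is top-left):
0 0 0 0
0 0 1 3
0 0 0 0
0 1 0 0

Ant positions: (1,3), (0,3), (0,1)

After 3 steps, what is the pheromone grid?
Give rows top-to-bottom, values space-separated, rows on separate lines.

After step 1: ants at (1,2),(1,3),(0,2)
  0 0 1 0
  0 0 2 4
  0 0 0 0
  0 0 0 0
After step 2: ants at (1,3),(1,2),(1,2)
  0 0 0 0
  0 0 5 5
  0 0 0 0
  0 0 0 0
After step 3: ants at (1,2),(1,3),(1,3)
  0 0 0 0
  0 0 6 8
  0 0 0 0
  0 0 0 0

0 0 0 0
0 0 6 8
0 0 0 0
0 0 0 0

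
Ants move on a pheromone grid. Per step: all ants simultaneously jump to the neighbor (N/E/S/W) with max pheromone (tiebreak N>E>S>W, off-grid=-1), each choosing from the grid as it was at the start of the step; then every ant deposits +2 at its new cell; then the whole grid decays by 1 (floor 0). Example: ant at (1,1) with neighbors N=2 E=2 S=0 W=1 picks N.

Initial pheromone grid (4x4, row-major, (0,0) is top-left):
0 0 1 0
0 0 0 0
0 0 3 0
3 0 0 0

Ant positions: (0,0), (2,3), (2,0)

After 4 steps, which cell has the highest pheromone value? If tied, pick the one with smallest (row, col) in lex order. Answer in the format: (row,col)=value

Answer: (2,2)=5

Derivation:
Step 1: ant0:(0,0)->E->(0,1) | ant1:(2,3)->W->(2,2) | ant2:(2,0)->S->(3,0)
  grid max=4 at (2,2)
Step 2: ant0:(0,1)->E->(0,2) | ant1:(2,2)->N->(1,2) | ant2:(3,0)->N->(2,0)
  grid max=3 at (2,2)
Step 3: ant0:(0,2)->S->(1,2) | ant1:(1,2)->S->(2,2) | ant2:(2,0)->S->(3,0)
  grid max=4 at (2,2)
Step 4: ant0:(1,2)->S->(2,2) | ant1:(2,2)->N->(1,2) | ant2:(3,0)->N->(2,0)
  grid max=5 at (2,2)
Final grid:
  0 0 0 0
  0 0 3 0
  1 0 5 0
  3 0 0 0
Max pheromone 5 at (2,2)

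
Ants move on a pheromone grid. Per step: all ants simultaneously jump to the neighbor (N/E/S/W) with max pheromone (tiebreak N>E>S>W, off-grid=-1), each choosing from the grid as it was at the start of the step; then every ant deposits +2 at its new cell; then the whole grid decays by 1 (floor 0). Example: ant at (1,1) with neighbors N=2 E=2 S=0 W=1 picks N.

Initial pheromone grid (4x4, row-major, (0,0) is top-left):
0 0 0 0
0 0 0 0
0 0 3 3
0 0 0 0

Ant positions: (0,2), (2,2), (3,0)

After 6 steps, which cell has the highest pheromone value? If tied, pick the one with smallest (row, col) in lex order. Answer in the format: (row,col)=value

Answer: (2,2)=7

Derivation:
Step 1: ant0:(0,2)->E->(0,3) | ant1:(2,2)->E->(2,3) | ant2:(3,0)->N->(2,0)
  grid max=4 at (2,3)
Step 2: ant0:(0,3)->S->(1,3) | ant1:(2,3)->W->(2,2) | ant2:(2,0)->N->(1,0)
  grid max=3 at (2,2)
Step 3: ant0:(1,3)->S->(2,3) | ant1:(2,2)->E->(2,3) | ant2:(1,0)->N->(0,0)
  grid max=6 at (2,3)
Step 4: ant0:(2,3)->W->(2,2) | ant1:(2,3)->W->(2,2) | ant2:(0,0)->E->(0,1)
  grid max=5 at (2,2)
Step 5: ant0:(2,2)->E->(2,3) | ant1:(2,2)->E->(2,3) | ant2:(0,1)->E->(0,2)
  grid max=8 at (2,3)
Step 6: ant0:(2,3)->W->(2,2) | ant1:(2,3)->W->(2,2) | ant2:(0,2)->E->(0,3)
  grid max=7 at (2,2)
Final grid:
  0 0 0 1
  0 0 0 0
  0 0 7 7
  0 0 0 0
Max pheromone 7 at (2,2)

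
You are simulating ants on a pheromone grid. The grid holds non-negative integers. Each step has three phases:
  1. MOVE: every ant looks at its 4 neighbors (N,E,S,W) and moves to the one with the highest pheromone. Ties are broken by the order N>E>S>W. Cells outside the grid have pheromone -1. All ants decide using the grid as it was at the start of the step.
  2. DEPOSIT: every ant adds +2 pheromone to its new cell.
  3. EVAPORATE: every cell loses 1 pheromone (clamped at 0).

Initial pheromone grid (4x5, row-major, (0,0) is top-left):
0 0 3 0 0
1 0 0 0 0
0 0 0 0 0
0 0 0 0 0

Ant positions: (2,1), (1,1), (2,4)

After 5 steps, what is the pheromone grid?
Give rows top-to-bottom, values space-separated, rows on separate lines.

After step 1: ants at (1,1),(1,0),(1,4)
  0 0 2 0 0
  2 1 0 0 1
  0 0 0 0 0
  0 0 0 0 0
After step 2: ants at (1,0),(1,1),(0,4)
  0 0 1 0 1
  3 2 0 0 0
  0 0 0 0 0
  0 0 0 0 0
After step 3: ants at (1,1),(1,0),(1,4)
  0 0 0 0 0
  4 3 0 0 1
  0 0 0 0 0
  0 0 0 0 0
After step 4: ants at (1,0),(1,1),(0,4)
  0 0 0 0 1
  5 4 0 0 0
  0 0 0 0 0
  0 0 0 0 0
After step 5: ants at (1,1),(1,0),(1,4)
  0 0 0 0 0
  6 5 0 0 1
  0 0 0 0 0
  0 0 0 0 0

0 0 0 0 0
6 5 0 0 1
0 0 0 0 0
0 0 0 0 0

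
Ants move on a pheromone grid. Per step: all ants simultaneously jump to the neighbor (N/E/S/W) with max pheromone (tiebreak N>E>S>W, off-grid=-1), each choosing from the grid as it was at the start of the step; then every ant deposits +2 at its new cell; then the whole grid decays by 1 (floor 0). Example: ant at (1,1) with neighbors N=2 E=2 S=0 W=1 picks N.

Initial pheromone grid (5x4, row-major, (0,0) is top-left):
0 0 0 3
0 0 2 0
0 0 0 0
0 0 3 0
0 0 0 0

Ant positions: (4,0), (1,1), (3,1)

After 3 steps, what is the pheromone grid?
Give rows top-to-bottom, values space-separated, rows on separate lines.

After step 1: ants at (3,0),(1,2),(3,2)
  0 0 0 2
  0 0 3 0
  0 0 0 0
  1 0 4 0
  0 0 0 0
After step 2: ants at (2,0),(0,2),(2,2)
  0 0 1 1
  0 0 2 0
  1 0 1 0
  0 0 3 0
  0 0 0 0
After step 3: ants at (1,0),(1,2),(3,2)
  0 0 0 0
  1 0 3 0
  0 0 0 0
  0 0 4 0
  0 0 0 0

0 0 0 0
1 0 3 0
0 0 0 0
0 0 4 0
0 0 0 0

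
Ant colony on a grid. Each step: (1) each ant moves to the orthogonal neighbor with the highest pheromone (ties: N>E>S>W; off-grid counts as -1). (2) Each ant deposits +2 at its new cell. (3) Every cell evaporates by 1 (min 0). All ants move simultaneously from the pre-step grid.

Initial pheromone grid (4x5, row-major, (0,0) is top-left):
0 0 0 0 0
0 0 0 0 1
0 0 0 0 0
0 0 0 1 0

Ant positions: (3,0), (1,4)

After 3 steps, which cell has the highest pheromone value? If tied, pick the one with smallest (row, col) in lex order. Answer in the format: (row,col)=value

Step 1: ant0:(3,0)->N->(2,0) | ant1:(1,4)->N->(0,4)
  grid max=1 at (0,4)
Step 2: ant0:(2,0)->N->(1,0) | ant1:(0,4)->S->(1,4)
  grid max=1 at (1,0)
Step 3: ant0:(1,0)->N->(0,0) | ant1:(1,4)->N->(0,4)
  grid max=1 at (0,0)
Final grid:
  1 0 0 0 1
  0 0 0 0 0
  0 0 0 0 0
  0 0 0 0 0
Max pheromone 1 at (0,0)

Answer: (0,0)=1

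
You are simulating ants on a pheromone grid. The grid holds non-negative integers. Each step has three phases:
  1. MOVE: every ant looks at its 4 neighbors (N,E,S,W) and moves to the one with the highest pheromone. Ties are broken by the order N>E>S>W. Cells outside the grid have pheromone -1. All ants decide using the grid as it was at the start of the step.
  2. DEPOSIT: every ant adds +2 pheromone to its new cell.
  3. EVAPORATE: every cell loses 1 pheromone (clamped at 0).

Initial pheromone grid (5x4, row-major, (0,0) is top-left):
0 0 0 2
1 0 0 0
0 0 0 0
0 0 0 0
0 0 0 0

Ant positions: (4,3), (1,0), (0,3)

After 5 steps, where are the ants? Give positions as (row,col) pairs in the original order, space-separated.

Step 1: ant0:(4,3)->N->(3,3) | ant1:(1,0)->N->(0,0) | ant2:(0,3)->S->(1,3)
  grid max=1 at (0,0)
Step 2: ant0:(3,3)->N->(2,3) | ant1:(0,0)->E->(0,1) | ant2:(1,3)->N->(0,3)
  grid max=2 at (0,3)
Step 3: ant0:(2,3)->N->(1,3) | ant1:(0,1)->E->(0,2) | ant2:(0,3)->S->(1,3)
  grid max=3 at (1,3)
Step 4: ant0:(1,3)->N->(0,3) | ant1:(0,2)->E->(0,3) | ant2:(1,3)->N->(0,3)
  grid max=6 at (0,3)
Step 5: ant0:(0,3)->S->(1,3) | ant1:(0,3)->S->(1,3) | ant2:(0,3)->S->(1,3)
  grid max=7 at (1,3)

(1,3) (1,3) (1,3)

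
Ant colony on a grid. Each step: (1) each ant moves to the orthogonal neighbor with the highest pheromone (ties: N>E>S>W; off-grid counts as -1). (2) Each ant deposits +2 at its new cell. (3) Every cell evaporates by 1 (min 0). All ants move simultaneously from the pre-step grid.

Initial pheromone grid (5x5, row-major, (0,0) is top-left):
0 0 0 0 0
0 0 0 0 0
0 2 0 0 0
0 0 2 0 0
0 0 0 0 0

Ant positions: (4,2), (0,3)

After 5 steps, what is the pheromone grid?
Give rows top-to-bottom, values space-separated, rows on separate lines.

After step 1: ants at (3,2),(0,4)
  0 0 0 0 1
  0 0 0 0 0
  0 1 0 0 0
  0 0 3 0 0
  0 0 0 0 0
After step 2: ants at (2,2),(1,4)
  0 0 0 0 0
  0 0 0 0 1
  0 0 1 0 0
  0 0 2 0 0
  0 0 0 0 0
After step 3: ants at (3,2),(0,4)
  0 0 0 0 1
  0 0 0 0 0
  0 0 0 0 0
  0 0 3 0 0
  0 0 0 0 0
After step 4: ants at (2,2),(1,4)
  0 0 0 0 0
  0 0 0 0 1
  0 0 1 0 0
  0 0 2 0 0
  0 0 0 0 0
After step 5: ants at (3,2),(0,4)
  0 0 0 0 1
  0 0 0 0 0
  0 0 0 0 0
  0 0 3 0 0
  0 0 0 0 0

0 0 0 0 1
0 0 0 0 0
0 0 0 0 0
0 0 3 0 0
0 0 0 0 0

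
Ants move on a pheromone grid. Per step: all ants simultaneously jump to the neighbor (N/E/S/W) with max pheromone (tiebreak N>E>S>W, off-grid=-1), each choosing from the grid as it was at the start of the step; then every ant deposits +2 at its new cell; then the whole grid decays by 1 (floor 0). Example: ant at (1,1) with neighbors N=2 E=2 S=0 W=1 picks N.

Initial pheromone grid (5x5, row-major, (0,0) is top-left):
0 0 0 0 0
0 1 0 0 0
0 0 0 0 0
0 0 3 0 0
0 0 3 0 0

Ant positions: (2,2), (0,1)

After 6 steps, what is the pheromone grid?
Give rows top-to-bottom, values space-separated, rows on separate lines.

After step 1: ants at (3,2),(1,1)
  0 0 0 0 0
  0 2 0 0 0
  0 0 0 0 0
  0 0 4 0 0
  0 0 2 0 0
After step 2: ants at (4,2),(0,1)
  0 1 0 0 0
  0 1 0 0 0
  0 0 0 0 0
  0 0 3 0 0
  0 0 3 0 0
After step 3: ants at (3,2),(1,1)
  0 0 0 0 0
  0 2 0 0 0
  0 0 0 0 0
  0 0 4 0 0
  0 0 2 0 0
After step 4: ants at (4,2),(0,1)
  0 1 0 0 0
  0 1 0 0 0
  0 0 0 0 0
  0 0 3 0 0
  0 0 3 0 0
After step 5: ants at (3,2),(1,1)
  0 0 0 0 0
  0 2 0 0 0
  0 0 0 0 0
  0 0 4 0 0
  0 0 2 0 0
After step 6: ants at (4,2),(0,1)
  0 1 0 0 0
  0 1 0 0 0
  0 0 0 0 0
  0 0 3 0 0
  0 0 3 0 0

0 1 0 0 0
0 1 0 0 0
0 0 0 0 0
0 0 3 0 0
0 0 3 0 0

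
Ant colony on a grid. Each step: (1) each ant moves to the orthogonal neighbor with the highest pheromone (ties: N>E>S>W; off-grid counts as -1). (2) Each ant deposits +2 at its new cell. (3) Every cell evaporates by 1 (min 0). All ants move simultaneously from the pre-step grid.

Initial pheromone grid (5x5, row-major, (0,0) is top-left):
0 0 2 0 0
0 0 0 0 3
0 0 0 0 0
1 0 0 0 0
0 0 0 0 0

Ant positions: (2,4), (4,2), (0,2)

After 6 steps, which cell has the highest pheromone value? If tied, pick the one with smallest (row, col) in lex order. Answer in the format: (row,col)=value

Answer: (0,2)=6

Derivation:
Step 1: ant0:(2,4)->N->(1,4) | ant1:(4,2)->N->(3,2) | ant2:(0,2)->E->(0,3)
  grid max=4 at (1,4)
Step 2: ant0:(1,4)->N->(0,4) | ant1:(3,2)->N->(2,2) | ant2:(0,3)->W->(0,2)
  grid max=3 at (1,4)
Step 3: ant0:(0,4)->S->(1,4) | ant1:(2,2)->N->(1,2) | ant2:(0,2)->E->(0,3)
  grid max=4 at (1,4)
Step 4: ant0:(1,4)->N->(0,4) | ant1:(1,2)->N->(0,2) | ant2:(0,3)->W->(0,2)
  grid max=4 at (0,2)
Step 5: ant0:(0,4)->S->(1,4) | ant1:(0,2)->E->(0,3) | ant2:(0,2)->E->(0,3)
  grid max=4 at (1,4)
Step 6: ant0:(1,4)->N->(0,4) | ant1:(0,3)->W->(0,2) | ant2:(0,3)->W->(0,2)
  grid max=6 at (0,2)
Final grid:
  0 0 6 2 1
  0 0 0 0 3
  0 0 0 0 0
  0 0 0 0 0
  0 0 0 0 0
Max pheromone 6 at (0,2)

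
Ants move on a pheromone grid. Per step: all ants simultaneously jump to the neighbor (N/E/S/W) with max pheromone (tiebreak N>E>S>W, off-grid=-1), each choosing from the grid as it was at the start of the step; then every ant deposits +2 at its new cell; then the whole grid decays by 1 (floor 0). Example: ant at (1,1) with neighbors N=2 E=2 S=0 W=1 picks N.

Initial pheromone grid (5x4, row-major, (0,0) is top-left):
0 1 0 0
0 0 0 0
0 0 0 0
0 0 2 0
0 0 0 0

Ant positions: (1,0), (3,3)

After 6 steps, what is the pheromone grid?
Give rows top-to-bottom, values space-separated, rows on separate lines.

After step 1: ants at (0,0),(3,2)
  1 0 0 0
  0 0 0 0
  0 0 0 0
  0 0 3 0
  0 0 0 0
After step 2: ants at (0,1),(2,2)
  0 1 0 0
  0 0 0 0
  0 0 1 0
  0 0 2 0
  0 0 0 0
After step 3: ants at (0,2),(3,2)
  0 0 1 0
  0 0 0 0
  0 0 0 0
  0 0 3 0
  0 0 0 0
After step 4: ants at (0,3),(2,2)
  0 0 0 1
  0 0 0 0
  0 0 1 0
  0 0 2 0
  0 0 0 0
After step 5: ants at (1,3),(3,2)
  0 0 0 0
  0 0 0 1
  0 0 0 0
  0 0 3 0
  0 0 0 0
After step 6: ants at (0,3),(2,2)
  0 0 0 1
  0 0 0 0
  0 0 1 0
  0 0 2 0
  0 0 0 0

0 0 0 1
0 0 0 0
0 0 1 0
0 0 2 0
0 0 0 0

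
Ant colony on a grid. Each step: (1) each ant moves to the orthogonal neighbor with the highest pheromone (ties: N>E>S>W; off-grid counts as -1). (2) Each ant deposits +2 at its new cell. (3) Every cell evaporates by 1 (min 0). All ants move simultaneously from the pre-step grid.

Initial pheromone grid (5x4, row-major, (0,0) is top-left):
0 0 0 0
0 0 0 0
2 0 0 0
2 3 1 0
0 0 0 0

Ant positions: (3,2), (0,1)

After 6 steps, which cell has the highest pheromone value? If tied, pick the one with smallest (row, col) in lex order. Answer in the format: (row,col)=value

Step 1: ant0:(3,2)->W->(3,1) | ant1:(0,1)->E->(0,2)
  grid max=4 at (3,1)
Step 2: ant0:(3,1)->W->(3,0) | ant1:(0,2)->E->(0,3)
  grid max=3 at (3,1)
Step 3: ant0:(3,0)->E->(3,1) | ant1:(0,3)->S->(1,3)
  grid max=4 at (3,1)
Step 4: ant0:(3,1)->W->(3,0) | ant1:(1,3)->N->(0,3)
  grid max=3 at (3,1)
Step 5: ant0:(3,0)->E->(3,1) | ant1:(0,3)->S->(1,3)
  grid max=4 at (3,1)
Step 6: ant0:(3,1)->W->(3,0) | ant1:(1,3)->N->(0,3)
  grid max=3 at (3,1)
Final grid:
  0 0 0 1
  0 0 0 0
  0 0 0 0
  2 3 0 0
  0 0 0 0
Max pheromone 3 at (3,1)

Answer: (3,1)=3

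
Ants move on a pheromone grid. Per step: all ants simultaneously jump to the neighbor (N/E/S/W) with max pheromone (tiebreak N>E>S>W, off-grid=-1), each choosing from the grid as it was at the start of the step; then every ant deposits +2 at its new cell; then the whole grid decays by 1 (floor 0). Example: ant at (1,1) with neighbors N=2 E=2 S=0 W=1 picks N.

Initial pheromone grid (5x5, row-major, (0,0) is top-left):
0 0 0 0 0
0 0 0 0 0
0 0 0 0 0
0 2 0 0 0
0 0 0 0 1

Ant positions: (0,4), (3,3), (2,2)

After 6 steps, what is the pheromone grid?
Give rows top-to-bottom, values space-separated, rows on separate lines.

After step 1: ants at (1,4),(2,3),(1,2)
  0 0 0 0 0
  0 0 1 0 1
  0 0 0 1 0
  0 1 0 0 0
  0 0 0 0 0
After step 2: ants at (0,4),(1,3),(0,2)
  0 0 1 0 1
  0 0 0 1 0
  0 0 0 0 0
  0 0 0 0 0
  0 0 0 0 0
After step 3: ants at (1,4),(0,3),(0,3)
  0 0 0 3 0
  0 0 0 0 1
  0 0 0 0 0
  0 0 0 0 0
  0 0 0 0 0
After step 4: ants at (0,4),(0,4),(0,4)
  0 0 0 2 5
  0 0 0 0 0
  0 0 0 0 0
  0 0 0 0 0
  0 0 0 0 0
After step 5: ants at (0,3),(0,3),(0,3)
  0 0 0 7 4
  0 0 0 0 0
  0 0 0 0 0
  0 0 0 0 0
  0 0 0 0 0
After step 6: ants at (0,4),(0,4),(0,4)
  0 0 0 6 9
  0 0 0 0 0
  0 0 0 0 0
  0 0 0 0 0
  0 0 0 0 0

0 0 0 6 9
0 0 0 0 0
0 0 0 0 0
0 0 0 0 0
0 0 0 0 0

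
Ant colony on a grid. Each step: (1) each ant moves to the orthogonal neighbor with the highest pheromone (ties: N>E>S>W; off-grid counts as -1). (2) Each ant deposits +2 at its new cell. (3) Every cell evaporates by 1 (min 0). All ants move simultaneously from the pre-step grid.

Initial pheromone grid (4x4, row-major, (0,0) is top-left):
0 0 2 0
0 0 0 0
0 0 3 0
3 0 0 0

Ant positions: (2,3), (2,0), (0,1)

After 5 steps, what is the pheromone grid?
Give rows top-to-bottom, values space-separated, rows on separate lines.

After step 1: ants at (2,2),(3,0),(0,2)
  0 0 3 0
  0 0 0 0
  0 0 4 0
  4 0 0 0
After step 2: ants at (1,2),(2,0),(0,3)
  0 0 2 1
  0 0 1 0
  1 0 3 0
  3 0 0 0
After step 3: ants at (2,2),(3,0),(0,2)
  0 0 3 0
  0 0 0 0
  0 0 4 0
  4 0 0 0
After step 4: ants at (1,2),(2,0),(0,3)
  0 0 2 1
  0 0 1 0
  1 0 3 0
  3 0 0 0
After step 5: ants at (2,2),(3,0),(0,2)
  0 0 3 0
  0 0 0 0
  0 0 4 0
  4 0 0 0

0 0 3 0
0 0 0 0
0 0 4 0
4 0 0 0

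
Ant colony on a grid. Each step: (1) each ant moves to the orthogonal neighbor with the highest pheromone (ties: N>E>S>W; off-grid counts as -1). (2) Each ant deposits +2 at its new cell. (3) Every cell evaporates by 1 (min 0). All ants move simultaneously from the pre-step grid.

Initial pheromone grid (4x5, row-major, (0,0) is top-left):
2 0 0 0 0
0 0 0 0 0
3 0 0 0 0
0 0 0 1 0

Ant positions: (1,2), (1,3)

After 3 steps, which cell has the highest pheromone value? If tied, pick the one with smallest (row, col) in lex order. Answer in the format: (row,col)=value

Answer: (0,2)=3

Derivation:
Step 1: ant0:(1,2)->N->(0,2) | ant1:(1,3)->N->(0,3)
  grid max=2 at (2,0)
Step 2: ant0:(0,2)->E->(0,3) | ant1:(0,3)->W->(0,2)
  grid max=2 at (0,2)
Step 3: ant0:(0,3)->W->(0,2) | ant1:(0,2)->E->(0,3)
  grid max=3 at (0,2)
Final grid:
  0 0 3 3 0
  0 0 0 0 0
  0 0 0 0 0
  0 0 0 0 0
Max pheromone 3 at (0,2)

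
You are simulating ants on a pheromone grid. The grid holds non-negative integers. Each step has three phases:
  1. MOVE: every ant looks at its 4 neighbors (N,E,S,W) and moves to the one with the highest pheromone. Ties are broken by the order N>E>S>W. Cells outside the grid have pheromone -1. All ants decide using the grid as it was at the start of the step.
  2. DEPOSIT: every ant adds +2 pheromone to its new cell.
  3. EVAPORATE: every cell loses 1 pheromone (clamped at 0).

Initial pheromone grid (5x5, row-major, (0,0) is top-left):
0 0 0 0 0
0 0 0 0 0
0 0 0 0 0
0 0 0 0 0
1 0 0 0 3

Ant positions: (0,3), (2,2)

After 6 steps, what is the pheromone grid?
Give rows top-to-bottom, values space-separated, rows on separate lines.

After step 1: ants at (0,4),(1,2)
  0 0 0 0 1
  0 0 1 0 0
  0 0 0 0 0
  0 0 0 0 0
  0 0 0 0 2
After step 2: ants at (1,4),(0,2)
  0 0 1 0 0
  0 0 0 0 1
  0 0 0 0 0
  0 0 0 0 0
  0 0 0 0 1
After step 3: ants at (0,4),(0,3)
  0 0 0 1 1
  0 0 0 0 0
  0 0 0 0 0
  0 0 0 0 0
  0 0 0 0 0
After step 4: ants at (0,3),(0,4)
  0 0 0 2 2
  0 0 0 0 0
  0 0 0 0 0
  0 0 0 0 0
  0 0 0 0 0
After step 5: ants at (0,4),(0,3)
  0 0 0 3 3
  0 0 0 0 0
  0 0 0 0 0
  0 0 0 0 0
  0 0 0 0 0
After step 6: ants at (0,3),(0,4)
  0 0 0 4 4
  0 0 0 0 0
  0 0 0 0 0
  0 0 0 0 0
  0 0 0 0 0

0 0 0 4 4
0 0 0 0 0
0 0 0 0 0
0 0 0 0 0
0 0 0 0 0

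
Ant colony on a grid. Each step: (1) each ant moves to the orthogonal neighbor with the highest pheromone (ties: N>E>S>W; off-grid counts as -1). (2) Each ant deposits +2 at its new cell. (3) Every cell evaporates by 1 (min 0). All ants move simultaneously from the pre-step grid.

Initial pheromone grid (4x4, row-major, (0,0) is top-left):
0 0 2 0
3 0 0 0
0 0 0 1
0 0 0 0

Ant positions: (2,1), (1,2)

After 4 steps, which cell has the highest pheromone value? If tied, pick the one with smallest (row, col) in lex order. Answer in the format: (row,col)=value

Step 1: ant0:(2,1)->N->(1,1) | ant1:(1,2)->N->(0,2)
  grid max=3 at (0,2)
Step 2: ant0:(1,1)->W->(1,0) | ant1:(0,2)->E->(0,3)
  grid max=3 at (1,0)
Step 3: ant0:(1,0)->N->(0,0) | ant1:(0,3)->W->(0,2)
  grid max=3 at (0,2)
Step 4: ant0:(0,0)->S->(1,0) | ant1:(0,2)->E->(0,3)
  grid max=3 at (1,0)
Final grid:
  0 0 2 1
  3 0 0 0
  0 0 0 0
  0 0 0 0
Max pheromone 3 at (1,0)

Answer: (1,0)=3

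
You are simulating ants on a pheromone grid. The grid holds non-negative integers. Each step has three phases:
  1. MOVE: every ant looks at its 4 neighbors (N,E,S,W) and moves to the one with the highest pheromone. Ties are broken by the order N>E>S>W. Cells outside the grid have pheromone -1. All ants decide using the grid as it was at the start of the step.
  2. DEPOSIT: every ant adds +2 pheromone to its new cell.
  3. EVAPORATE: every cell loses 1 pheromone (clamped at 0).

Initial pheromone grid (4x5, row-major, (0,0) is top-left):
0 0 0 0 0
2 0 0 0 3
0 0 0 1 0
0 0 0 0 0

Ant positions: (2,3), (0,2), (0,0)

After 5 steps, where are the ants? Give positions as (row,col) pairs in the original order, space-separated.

Step 1: ant0:(2,3)->N->(1,3) | ant1:(0,2)->E->(0,3) | ant2:(0,0)->S->(1,0)
  grid max=3 at (1,0)
Step 2: ant0:(1,3)->E->(1,4) | ant1:(0,3)->S->(1,3) | ant2:(1,0)->N->(0,0)
  grid max=3 at (1,4)
Step 3: ant0:(1,4)->W->(1,3) | ant1:(1,3)->E->(1,4) | ant2:(0,0)->S->(1,0)
  grid max=4 at (1,4)
Step 4: ant0:(1,3)->E->(1,4) | ant1:(1,4)->W->(1,3) | ant2:(1,0)->N->(0,0)
  grid max=5 at (1,4)
Step 5: ant0:(1,4)->W->(1,3) | ant1:(1,3)->E->(1,4) | ant2:(0,0)->S->(1,0)
  grid max=6 at (1,4)

(1,3) (1,4) (1,0)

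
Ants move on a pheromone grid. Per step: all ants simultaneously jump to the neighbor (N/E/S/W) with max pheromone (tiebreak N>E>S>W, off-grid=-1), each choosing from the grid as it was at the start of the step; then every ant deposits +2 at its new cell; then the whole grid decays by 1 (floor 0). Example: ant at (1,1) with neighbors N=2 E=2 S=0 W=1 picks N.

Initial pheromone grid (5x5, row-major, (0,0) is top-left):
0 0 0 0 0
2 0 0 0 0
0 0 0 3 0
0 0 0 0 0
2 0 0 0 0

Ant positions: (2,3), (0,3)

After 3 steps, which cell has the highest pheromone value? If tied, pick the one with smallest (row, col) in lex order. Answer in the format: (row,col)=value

Step 1: ant0:(2,3)->N->(1,3) | ant1:(0,3)->E->(0,4)
  grid max=2 at (2,3)
Step 2: ant0:(1,3)->S->(2,3) | ant1:(0,4)->S->(1,4)
  grid max=3 at (2,3)
Step 3: ant0:(2,3)->N->(1,3) | ant1:(1,4)->N->(0,4)
  grid max=2 at (2,3)
Final grid:
  0 0 0 0 1
  0 0 0 1 0
  0 0 0 2 0
  0 0 0 0 0
  0 0 0 0 0
Max pheromone 2 at (2,3)

Answer: (2,3)=2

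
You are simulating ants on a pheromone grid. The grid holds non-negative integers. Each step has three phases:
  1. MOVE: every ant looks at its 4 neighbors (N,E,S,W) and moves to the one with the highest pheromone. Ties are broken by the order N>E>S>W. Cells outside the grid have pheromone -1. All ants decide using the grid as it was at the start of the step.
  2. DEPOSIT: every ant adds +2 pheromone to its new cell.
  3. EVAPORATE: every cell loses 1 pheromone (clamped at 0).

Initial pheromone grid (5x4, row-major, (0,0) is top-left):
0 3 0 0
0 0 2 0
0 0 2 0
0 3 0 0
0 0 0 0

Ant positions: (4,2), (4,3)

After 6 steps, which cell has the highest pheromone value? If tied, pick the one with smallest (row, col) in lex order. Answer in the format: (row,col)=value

Answer: (3,1)=7

Derivation:
Step 1: ant0:(4,2)->N->(3,2) | ant1:(4,3)->N->(3,3)
  grid max=2 at (0,1)
Step 2: ant0:(3,2)->W->(3,1) | ant1:(3,3)->W->(3,2)
  grid max=3 at (3,1)
Step 3: ant0:(3,1)->E->(3,2) | ant1:(3,2)->W->(3,1)
  grid max=4 at (3,1)
Step 4: ant0:(3,2)->W->(3,1) | ant1:(3,1)->E->(3,2)
  grid max=5 at (3,1)
Step 5: ant0:(3,1)->E->(3,2) | ant1:(3,2)->W->(3,1)
  grid max=6 at (3,1)
Step 6: ant0:(3,2)->W->(3,1) | ant1:(3,1)->E->(3,2)
  grid max=7 at (3,1)
Final grid:
  0 0 0 0
  0 0 0 0
  0 0 0 0
  0 7 6 0
  0 0 0 0
Max pheromone 7 at (3,1)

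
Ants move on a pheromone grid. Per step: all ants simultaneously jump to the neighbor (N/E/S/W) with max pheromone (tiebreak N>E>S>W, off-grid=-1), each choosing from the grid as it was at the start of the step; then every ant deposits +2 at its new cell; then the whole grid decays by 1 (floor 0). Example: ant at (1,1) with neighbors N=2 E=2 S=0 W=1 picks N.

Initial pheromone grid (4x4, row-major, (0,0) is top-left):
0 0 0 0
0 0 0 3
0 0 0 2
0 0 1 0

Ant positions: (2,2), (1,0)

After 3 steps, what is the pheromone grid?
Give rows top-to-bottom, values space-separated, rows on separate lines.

After step 1: ants at (2,3),(0,0)
  1 0 0 0
  0 0 0 2
  0 0 0 3
  0 0 0 0
After step 2: ants at (1,3),(0,1)
  0 1 0 0
  0 0 0 3
  0 0 0 2
  0 0 0 0
After step 3: ants at (2,3),(0,2)
  0 0 1 0
  0 0 0 2
  0 0 0 3
  0 0 0 0

0 0 1 0
0 0 0 2
0 0 0 3
0 0 0 0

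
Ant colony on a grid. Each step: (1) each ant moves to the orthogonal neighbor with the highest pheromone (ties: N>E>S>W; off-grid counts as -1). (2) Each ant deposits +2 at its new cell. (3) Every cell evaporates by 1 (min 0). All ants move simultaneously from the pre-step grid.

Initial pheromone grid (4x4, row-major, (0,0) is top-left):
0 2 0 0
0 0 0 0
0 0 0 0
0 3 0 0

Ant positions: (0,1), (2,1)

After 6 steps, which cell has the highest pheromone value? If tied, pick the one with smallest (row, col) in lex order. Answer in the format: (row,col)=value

Answer: (3,1)=3

Derivation:
Step 1: ant0:(0,1)->E->(0,2) | ant1:(2,1)->S->(3,1)
  grid max=4 at (3,1)
Step 2: ant0:(0,2)->W->(0,1) | ant1:(3,1)->N->(2,1)
  grid max=3 at (3,1)
Step 3: ant0:(0,1)->E->(0,2) | ant1:(2,1)->S->(3,1)
  grid max=4 at (3,1)
Step 4: ant0:(0,2)->W->(0,1) | ant1:(3,1)->N->(2,1)
  grid max=3 at (3,1)
Step 5: ant0:(0,1)->E->(0,2) | ant1:(2,1)->S->(3,1)
  grid max=4 at (3,1)
Step 6: ant0:(0,2)->W->(0,1) | ant1:(3,1)->N->(2,1)
  grid max=3 at (3,1)
Final grid:
  0 2 0 0
  0 0 0 0
  0 1 0 0
  0 3 0 0
Max pheromone 3 at (3,1)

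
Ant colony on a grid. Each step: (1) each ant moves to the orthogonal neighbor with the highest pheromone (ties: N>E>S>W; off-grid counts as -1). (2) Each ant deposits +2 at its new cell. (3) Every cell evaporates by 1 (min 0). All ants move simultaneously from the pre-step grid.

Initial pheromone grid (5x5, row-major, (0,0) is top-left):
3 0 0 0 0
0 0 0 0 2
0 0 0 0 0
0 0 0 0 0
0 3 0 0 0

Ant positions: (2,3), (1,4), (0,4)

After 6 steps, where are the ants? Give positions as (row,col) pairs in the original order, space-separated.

Step 1: ant0:(2,3)->N->(1,3) | ant1:(1,4)->N->(0,4) | ant2:(0,4)->S->(1,4)
  grid max=3 at (1,4)
Step 2: ant0:(1,3)->E->(1,4) | ant1:(0,4)->S->(1,4) | ant2:(1,4)->N->(0,4)
  grid max=6 at (1,4)
Step 3: ant0:(1,4)->N->(0,4) | ant1:(1,4)->N->(0,4) | ant2:(0,4)->S->(1,4)
  grid max=7 at (1,4)
Step 4: ant0:(0,4)->S->(1,4) | ant1:(0,4)->S->(1,4) | ant2:(1,4)->N->(0,4)
  grid max=10 at (1,4)
Step 5: ant0:(1,4)->N->(0,4) | ant1:(1,4)->N->(0,4) | ant2:(0,4)->S->(1,4)
  grid max=11 at (1,4)
Step 6: ant0:(0,4)->S->(1,4) | ant1:(0,4)->S->(1,4) | ant2:(1,4)->N->(0,4)
  grid max=14 at (1,4)

(1,4) (1,4) (0,4)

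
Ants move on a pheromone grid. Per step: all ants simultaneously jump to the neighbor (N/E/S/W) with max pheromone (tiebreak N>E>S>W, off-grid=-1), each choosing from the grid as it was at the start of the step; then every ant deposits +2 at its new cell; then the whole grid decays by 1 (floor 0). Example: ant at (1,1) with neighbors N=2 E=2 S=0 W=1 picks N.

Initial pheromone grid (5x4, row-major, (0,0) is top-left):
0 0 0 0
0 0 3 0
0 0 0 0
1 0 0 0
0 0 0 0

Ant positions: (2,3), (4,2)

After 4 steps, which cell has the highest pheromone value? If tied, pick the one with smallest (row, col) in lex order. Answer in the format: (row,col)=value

Answer: (1,2)=5

Derivation:
Step 1: ant0:(2,3)->N->(1,3) | ant1:(4,2)->N->(3,2)
  grid max=2 at (1,2)
Step 2: ant0:(1,3)->W->(1,2) | ant1:(3,2)->N->(2,2)
  grid max=3 at (1,2)
Step 3: ant0:(1,2)->S->(2,2) | ant1:(2,2)->N->(1,2)
  grid max=4 at (1,2)
Step 4: ant0:(2,2)->N->(1,2) | ant1:(1,2)->S->(2,2)
  grid max=5 at (1,2)
Final grid:
  0 0 0 0
  0 0 5 0
  0 0 3 0
  0 0 0 0
  0 0 0 0
Max pheromone 5 at (1,2)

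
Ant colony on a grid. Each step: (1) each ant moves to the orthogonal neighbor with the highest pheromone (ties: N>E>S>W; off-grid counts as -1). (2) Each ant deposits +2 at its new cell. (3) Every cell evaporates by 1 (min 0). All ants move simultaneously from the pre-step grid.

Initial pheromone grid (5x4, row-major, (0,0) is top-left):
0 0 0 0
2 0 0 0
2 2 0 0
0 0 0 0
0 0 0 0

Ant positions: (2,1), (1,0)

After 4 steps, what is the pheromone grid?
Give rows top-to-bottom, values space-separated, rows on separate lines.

After step 1: ants at (2,0),(2,0)
  0 0 0 0
  1 0 0 0
  5 1 0 0
  0 0 0 0
  0 0 0 0
After step 2: ants at (1,0),(1,0)
  0 0 0 0
  4 0 0 0
  4 0 0 0
  0 0 0 0
  0 0 0 0
After step 3: ants at (2,0),(2,0)
  0 0 0 0
  3 0 0 0
  7 0 0 0
  0 0 0 0
  0 0 0 0
After step 4: ants at (1,0),(1,0)
  0 0 0 0
  6 0 0 0
  6 0 0 0
  0 0 0 0
  0 0 0 0

0 0 0 0
6 0 0 0
6 0 0 0
0 0 0 0
0 0 0 0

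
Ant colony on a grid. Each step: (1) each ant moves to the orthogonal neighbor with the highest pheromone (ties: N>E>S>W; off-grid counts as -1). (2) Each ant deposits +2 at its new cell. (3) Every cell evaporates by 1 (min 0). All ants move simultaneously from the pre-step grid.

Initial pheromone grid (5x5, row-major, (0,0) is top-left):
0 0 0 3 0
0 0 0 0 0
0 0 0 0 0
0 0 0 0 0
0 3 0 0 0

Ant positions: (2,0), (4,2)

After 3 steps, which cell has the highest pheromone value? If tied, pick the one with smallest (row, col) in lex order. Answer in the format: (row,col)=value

Step 1: ant0:(2,0)->N->(1,0) | ant1:(4,2)->W->(4,1)
  grid max=4 at (4,1)
Step 2: ant0:(1,0)->N->(0,0) | ant1:(4,1)->N->(3,1)
  grid max=3 at (4,1)
Step 3: ant0:(0,0)->E->(0,1) | ant1:(3,1)->S->(4,1)
  grid max=4 at (4,1)
Final grid:
  0 1 0 0 0
  0 0 0 0 0
  0 0 0 0 0
  0 0 0 0 0
  0 4 0 0 0
Max pheromone 4 at (4,1)

Answer: (4,1)=4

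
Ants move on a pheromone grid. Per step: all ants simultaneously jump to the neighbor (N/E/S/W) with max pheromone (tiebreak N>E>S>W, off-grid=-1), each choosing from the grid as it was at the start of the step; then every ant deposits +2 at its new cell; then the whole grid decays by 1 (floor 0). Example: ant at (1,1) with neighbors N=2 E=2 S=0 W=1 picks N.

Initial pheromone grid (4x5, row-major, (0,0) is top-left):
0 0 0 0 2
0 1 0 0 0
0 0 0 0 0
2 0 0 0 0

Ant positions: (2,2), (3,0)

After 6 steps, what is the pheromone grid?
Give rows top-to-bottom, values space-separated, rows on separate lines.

After step 1: ants at (1,2),(2,0)
  0 0 0 0 1
  0 0 1 0 0
  1 0 0 0 0
  1 0 0 0 0
After step 2: ants at (0,2),(3,0)
  0 0 1 0 0
  0 0 0 0 0
  0 0 0 0 0
  2 0 0 0 0
After step 3: ants at (0,3),(2,0)
  0 0 0 1 0
  0 0 0 0 0
  1 0 0 0 0
  1 0 0 0 0
After step 4: ants at (0,4),(3,0)
  0 0 0 0 1
  0 0 0 0 0
  0 0 0 0 0
  2 0 0 0 0
After step 5: ants at (1,4),(2,0)
  0 0 0 0 0
  0 0 0 0 1
  1 0 0 0 0
  1 0 0 0 0
After step 6: ants at (0,4),(3,0)
  0 0 0 0 1
  0 0 0 0 0
  0 0 0 0 0
  2 0 0 0 0

0 0 0 0 1
0 0 0 0 0
0 0 0 0 0
2 0 0 0 0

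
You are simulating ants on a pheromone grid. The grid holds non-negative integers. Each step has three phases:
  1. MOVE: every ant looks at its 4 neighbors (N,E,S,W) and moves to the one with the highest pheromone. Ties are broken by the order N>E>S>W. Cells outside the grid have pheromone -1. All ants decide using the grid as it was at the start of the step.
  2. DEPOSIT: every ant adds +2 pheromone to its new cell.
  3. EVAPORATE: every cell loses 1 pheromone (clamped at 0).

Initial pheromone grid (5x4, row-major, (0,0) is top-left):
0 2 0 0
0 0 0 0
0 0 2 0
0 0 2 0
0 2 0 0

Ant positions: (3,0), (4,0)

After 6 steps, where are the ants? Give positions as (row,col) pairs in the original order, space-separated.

Step 1: ant0:(3,0)->N->(2,0) | ant1:(4,0)->E->(4,1)
  grid max=3 at (4,1)
Step 2: ant0:(2,0)->N->(1,0) | ant1:(4,1)->N->(3,1)
  grid max=2 at (4,1)
Step 3: ant0:(1,0)->N->(0,0) | ant1:(3,1)->S->(4,1)
  grid max=3 at (4,1)
Step 4: ant0:(0,0)->E->(0,1) | ant1:(4,1)->N->(3,1)
  grid max=2 at (4,1)
Step 5: ant0:(0,1)->E->(0,2) | ant1:(3,1)->S->(4,1)
  grid max=3 at (4,1)
Step 6: ant0:(0,2)->E->(0,3) | ant1:(4,1)->N->(3,1)
  grid max=2 at (4,1)

(0,3) (3,1)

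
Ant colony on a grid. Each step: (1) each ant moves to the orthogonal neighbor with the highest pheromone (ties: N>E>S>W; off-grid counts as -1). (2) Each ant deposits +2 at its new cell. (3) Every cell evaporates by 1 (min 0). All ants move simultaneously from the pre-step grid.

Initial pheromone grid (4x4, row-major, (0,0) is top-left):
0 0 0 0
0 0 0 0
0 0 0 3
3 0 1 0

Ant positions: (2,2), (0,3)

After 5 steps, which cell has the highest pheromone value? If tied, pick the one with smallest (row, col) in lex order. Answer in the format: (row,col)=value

Step 1: ant0:(2,2)->E->(2,3) | ant1:(0,3)->S->(1,3)
  grid max=4 at (2,3)
Step 2: ant0:(2,3)->N->(1,3) | ant1:(1,3)->S->(2,3)
  grid max=5 at (2,3)
Step 3: ant0:(1,3)->S->(2,3) | ant1:(2,3)->N->(1,3)
  grid max=6 at (2,3)
Step 4: ant0:(2,3)->N->(1,3) | ant1:(1,3)->S->(2,3)
  grid max=7 at (2,3)
Step 5: ant0:(1,3)->S->(2,3) | ant1:(2,3)->N->(1,3)
  grid max=8 at (2,3)
Final grid:
  0 0 0 0
  0 0 0 5
  0 0 0 8
  0 0 0 0
Max pheromone 8 at (2,3)

Answer: (2,3)=8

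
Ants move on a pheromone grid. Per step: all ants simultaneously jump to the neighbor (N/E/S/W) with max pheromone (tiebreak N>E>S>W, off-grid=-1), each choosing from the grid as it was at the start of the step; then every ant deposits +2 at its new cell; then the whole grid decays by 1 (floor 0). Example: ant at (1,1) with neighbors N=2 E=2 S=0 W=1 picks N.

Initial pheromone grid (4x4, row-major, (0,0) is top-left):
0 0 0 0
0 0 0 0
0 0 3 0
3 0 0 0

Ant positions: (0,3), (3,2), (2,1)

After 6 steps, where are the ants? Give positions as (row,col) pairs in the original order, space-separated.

Step 1: ant0:(0,3)->S->(1,3) | ant1:(3,2)->N->(2,2) | ant2:(2,1)->E->(2,2)
  grid max=6 at (2,2)
Step 2: ant0:(1,3)->N->(0,3) | ant1:(2,2)->N->(1,2) | ant2:(2,2)->N->(1,2)
  grid max=5 at (2,2)
Step 3: ant0:(0,3)->S->(1,3) | ant1:(1,2)->S->(2,2) | ant2:(1,2)->S->(2,2)
  grid max=8 at (2,2)
Step 4: ant0:(1,3)->W->(1,2) | ant1:(2,2)->N->(1,2) | ant2:(2,2)->N->(1,2)
  grid max=7 at (1,2)
Step 5: ant0:(1,2)->S->(2,2) | ant1:(1,2)->S->(2,2) | ant2:(1,2)->S->(2,2)
  grid max=12 at (2,2)
Step 6: ant0:(2,2)->N->(1,2) | ant1:(2,2)->N->(1,2) | ant2:(2,2)->N->(1,2)
  grid max=11 at (1,2)

(1,2) (1,2) (1,2)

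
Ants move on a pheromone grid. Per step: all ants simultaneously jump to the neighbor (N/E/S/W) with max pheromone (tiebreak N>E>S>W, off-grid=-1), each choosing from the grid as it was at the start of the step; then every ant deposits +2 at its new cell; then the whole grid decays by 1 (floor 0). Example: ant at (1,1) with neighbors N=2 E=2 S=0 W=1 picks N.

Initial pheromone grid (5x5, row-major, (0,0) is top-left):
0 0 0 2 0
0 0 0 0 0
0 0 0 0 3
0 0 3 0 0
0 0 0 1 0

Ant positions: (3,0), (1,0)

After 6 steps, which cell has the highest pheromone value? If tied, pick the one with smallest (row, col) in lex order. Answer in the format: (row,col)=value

Step 1: ant0:(3,0)->N->(2,0) | ant1:(1,0)->N->(0,0)
  grid max=2 at (2,4)
Step 2: ant0:(2,0)->N->(1,0) | ant1:(0,0)->E->(0,1)
  grid max=1 at (0,1)
Step 3: ant0:(1,0)->N->(0,0) | ant1:(0,1)->E->(0,2)
  grid max=1 at (0,0)
Step 4: ant0:(0,0)->E->(0,1) | ant1:(0,2)->E->(0,3)
  grid max=1 at (0,1)
Step 5: ant0:(0,1)->E->(0,2) | ant1:(0,3)->E->(0,4)
  grid max=1 at (0,2)
Step 6: ant0:(0,2)->E->(0,3) | ant1:(0,4)->S->(1,4)
  grid max=1 at (0,3)
Final grid:
  0 0 0 1 0
  0 0 0 0 1
  0 0 0 0 0
  0 0 0 0 0
  0 0 0 0 0
Max pheromone 1 at (0,3)

Answer: (0,3)=1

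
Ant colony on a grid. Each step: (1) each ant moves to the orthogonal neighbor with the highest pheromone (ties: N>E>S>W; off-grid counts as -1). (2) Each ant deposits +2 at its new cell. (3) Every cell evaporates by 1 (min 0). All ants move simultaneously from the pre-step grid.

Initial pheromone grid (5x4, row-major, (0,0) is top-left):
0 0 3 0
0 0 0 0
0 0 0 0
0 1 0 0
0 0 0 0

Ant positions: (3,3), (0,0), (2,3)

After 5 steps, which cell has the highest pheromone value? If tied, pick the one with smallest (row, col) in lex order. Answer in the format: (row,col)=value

Answer: (1,3)=7

Derivation:
Step 1: ant0:(3,3)->N->(2,3) | ant1:(0,0)->E->(0,1) | ant2:(2,3)->N->(1,3)
  grid max=2 at (0,2)
Step 2: ant0:(2,3)->N->(1,3) | ant1:(0,1)->E->(0,2) | ant2:(1,3)->S->(2,3)
  grid max=3 at (0,2)
Step 3: ant0:(1,3)->S->(2,3) | ant1:(0,2)->E->(0,3) | ant2:(2,3)->N->(1,3)
  grid max=3 at (1,3)
Step 4: ant0:(2,3)->N->(1,3) | ant1:(0,3)->S->(1,3) | ant2:(1,3)->S->(2,3)
  grid max=6 at (1,3)
Step 5: ant0:(1,3)->S->(2,3) | ant1:(1,3)->S->(2,3) | ant2:(2,3)->N->(1,3)
  grid max=7 at (1,3)
Final grid:
  0 0 0 0
  0 0 0 7
  0 0 0 7
  0 0 0 0
  0 0 0 0
Max pheromone 7 at (1,3)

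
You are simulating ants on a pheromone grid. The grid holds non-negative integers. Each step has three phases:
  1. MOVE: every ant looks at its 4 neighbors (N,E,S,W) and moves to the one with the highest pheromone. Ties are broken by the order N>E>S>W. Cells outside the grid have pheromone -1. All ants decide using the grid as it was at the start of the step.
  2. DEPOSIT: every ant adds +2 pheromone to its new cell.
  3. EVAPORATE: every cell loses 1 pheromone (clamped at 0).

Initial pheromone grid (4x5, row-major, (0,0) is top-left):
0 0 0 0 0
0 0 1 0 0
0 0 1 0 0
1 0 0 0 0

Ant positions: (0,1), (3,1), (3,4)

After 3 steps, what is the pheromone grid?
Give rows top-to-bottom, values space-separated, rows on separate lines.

After step 1: ants at (0,2),(3,0),(2,4)
  0 0 1 0 0
  0 0 0 0 0
  0 0 0 0 1
  2 0 0 0 0
After step 2: ants at (0,3),(2,0),(1,4)
  0 0 0 1 0
  0 0 0 0 1
  1 0 0 0 0
  1 0 0 0 0
After step 3: ants at (0,4),(3,0),(0,4)
  0 0 0 0 3
  0 0 0 0 0
  0 0 0 0 0
  2 0 0 0 0

0 0 0 0 3
0 0 0 0 0
0 0 0 0 0
2 0 0 0 0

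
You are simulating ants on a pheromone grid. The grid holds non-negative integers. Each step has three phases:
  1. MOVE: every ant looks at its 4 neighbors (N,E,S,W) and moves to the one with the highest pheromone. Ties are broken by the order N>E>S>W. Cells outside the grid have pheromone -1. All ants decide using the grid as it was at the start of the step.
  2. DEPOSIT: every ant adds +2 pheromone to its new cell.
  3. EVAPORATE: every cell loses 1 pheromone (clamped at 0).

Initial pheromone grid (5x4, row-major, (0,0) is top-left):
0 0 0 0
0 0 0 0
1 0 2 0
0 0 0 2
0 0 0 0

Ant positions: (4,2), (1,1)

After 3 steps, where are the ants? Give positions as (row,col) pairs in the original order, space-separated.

Step 1: ant0:(4,2)->N->(3,2) | ant1:(1,1)->N->(0,1)
  grid max=1 at (0,1)
Step 2: ant0:(3,2)->N->(2,2) | ant1:(0,1)->E->(0,2)
  grid max=2 at (2,2)
Step 3: ant0:(2,2)->N->(1,2) | ant1:(0,2)->E->(0,3)
  grid max=1 at (0,3)

(1,2) (0,3)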